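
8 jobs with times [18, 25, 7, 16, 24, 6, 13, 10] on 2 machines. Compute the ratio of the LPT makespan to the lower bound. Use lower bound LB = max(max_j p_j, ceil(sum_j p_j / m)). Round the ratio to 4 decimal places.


LPT order: [25, 24, 18, 16, 13, 10, 7, 6]
Machine loads after assignment: [60, 59]
LPT makespan = 60
Lower bound = max(max_job, ceil(total/2)) = max(25, 60) = 60
Ratio = 60 / 60 = 1.0

1.0


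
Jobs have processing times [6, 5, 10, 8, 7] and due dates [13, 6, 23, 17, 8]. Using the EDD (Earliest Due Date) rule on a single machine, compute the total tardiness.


Sort by due date (EDD order): [(5, 6), (7, 8), (6, 13), (8, 17), (10, 23)]
Compute completion times and tardiness:
  Job 1: p=5, d=6, C=5, tardiness=max(0,5-6)=0
  Job 2: p=7, d=8, C=12, tardiness=max(0,12-8)=4
  Job 3: p=6, d=13, C=18, tardiness=max(0,18-13)=5
  Job 4: p=8, d=17, C=26, tardiness=max(0,26-17)=9
  Job 5: p=10, d=23, C=36, tardiness=max(0,36-23)=13
Total tardiness = 31

31


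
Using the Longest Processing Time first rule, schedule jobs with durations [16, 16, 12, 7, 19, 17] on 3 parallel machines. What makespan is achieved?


Sort jobs in decreasing order (LPT): [19, 17, 16, 16, 12, 7]
Assign each job to the least loaded machine:
  Machine 1: jobs [19, 7], load = 26
  Machine 2: jobs [17, 12], load = 29
  Machine 3: jobs [16, 16], load = 32
Makespan = max load = 32

32


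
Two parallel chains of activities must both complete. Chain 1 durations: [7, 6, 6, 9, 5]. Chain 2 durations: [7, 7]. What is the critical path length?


Path A total = 7 + 6 + 6 + 9 + 5 = 33
Path B total = 7 + 7 = 14
Critical path = longest path = max(33, 14) = 33

33


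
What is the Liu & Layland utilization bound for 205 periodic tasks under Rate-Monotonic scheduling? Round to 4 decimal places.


Compute 2^(1/205) = 1.0033869285
Subtract 1: 1.0033869285 - 1 = 0.0033869285
Multiply by n: 205 * 0.0033869285 = 0.6943203425
Round to 4 dp: 0.6943

0.6943


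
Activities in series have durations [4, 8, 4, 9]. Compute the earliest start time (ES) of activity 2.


Activity 2 starts after activities 1 through 1 complete.
Predecessor durations: [4]
ES = 4 = 4

4


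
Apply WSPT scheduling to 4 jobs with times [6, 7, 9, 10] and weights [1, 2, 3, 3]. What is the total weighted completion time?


Compute p/w ratios and sort ascending (WSPT): [(9, 3), (10, 3), (7, 2), (6, 1)]
Compute weighted completion times:
  Job (p=9,w=3): C=9, w*C=3*9=27
  Job (p=10,w=3): C=19, w*C=3*19=57
  Job (p=7,w=2): C=26, w*C=2*26=52
  Job (p=6,w=1): C=32, w*C=1*32=32
Total weighted completion time = 168

168


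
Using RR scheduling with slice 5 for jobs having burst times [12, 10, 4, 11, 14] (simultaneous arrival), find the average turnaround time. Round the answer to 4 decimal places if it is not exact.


Time quantum = 5
Execution trace:
  J1 runs 5 units, time = 5
  J2 runs 5 units, time = 10
  J3 runs 4 units, time = 14
  J4 runs 5 units, time = 19
  J5 runs 5 units, time = 24
  J1 runs 5 units, time = 29
  J2 runs 5 units, time = 34
  J4 runs 5 units, time = 39
  J5 runs 5 units, time = 44
  J1 runs 2 units, time = 46
  J4 runs 1 units, time = 47
  J5 runs 4 units, time = 51
Finish times: [46, 34, 14, 47, 51]
Average turnaround = 192/5 = 38.4

38.4


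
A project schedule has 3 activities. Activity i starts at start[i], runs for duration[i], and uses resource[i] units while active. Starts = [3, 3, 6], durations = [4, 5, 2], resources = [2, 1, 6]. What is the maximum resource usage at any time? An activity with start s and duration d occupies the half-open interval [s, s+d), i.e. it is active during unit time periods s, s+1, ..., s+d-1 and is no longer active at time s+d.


Each activity i is active on [start_i, start_i + duration_i).
Compute total resource usage per time slot:
  t=0: active resources = [], total = 0
  t=1: active resources = [], total = 0
  t=2: active resources = [], total = 0
  t=3: active resources = [2, 1], total = 3
  t=4: active resources = [2, 1], total = 3
  t=5: active resources = [2, 1], total = 3
  t=6: active resources = [2, 1, 6], total = 9
  t=7: active resources = [1, 6], total = 7
Peak resource demand = 9

9


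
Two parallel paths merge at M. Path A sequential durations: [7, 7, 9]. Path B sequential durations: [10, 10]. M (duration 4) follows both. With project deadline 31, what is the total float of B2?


Forward pass: ES(B2) = sum of predecessors on chain B = 10
EF = ES + duration = 10 + 10 = 20
Backward pass: LF(M) = deadline = 31; LS(M) = 31 - 4 = 27
LF(B2) = LS(M) - sum(successors on chain B) = 27 - 0 = 27
LS = LF - duration = 27 - 10 = 17
Total float = LS - ES = 17 - 10 = 7

7


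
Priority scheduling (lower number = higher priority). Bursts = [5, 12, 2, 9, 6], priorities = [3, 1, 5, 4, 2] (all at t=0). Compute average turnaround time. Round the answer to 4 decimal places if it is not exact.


Sort by priority (ascending = highest first):
Order: [(1, 12), (2, 6), (3, 5), (4, 9), (5, 2)]
Completion times:
  Priority 1, burst=12, C=12
  Priority 2, burst=6, C=18
  Priority 3, burst=5, C=23
  Priority 4, burst=9, C=32
  Priority 5, burst=2, C=34
Average turnaround = 119/5 = 23.8

23.8


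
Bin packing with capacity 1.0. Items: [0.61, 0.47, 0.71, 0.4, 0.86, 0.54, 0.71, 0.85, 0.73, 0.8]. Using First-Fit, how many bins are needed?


Place items sequentially using First-Fit:
  Item 0.61 -> new Bin 1
  Item 0.47 -> new Bin 2
  Item 0.71 -> new Bin 3
  Item 0.4 -> Bin 2 (now 0.87)
  Item 0.86 -> new Bin 4
  Item 0.54 -> new Bin 5
  Item 0.71 -> new Bin 6
  Item 0.85 -> new Bin 7
  Item 0.73 -> new Bin 8
  Item 0.8 -> new Bin 9
Total bins used = 9

9


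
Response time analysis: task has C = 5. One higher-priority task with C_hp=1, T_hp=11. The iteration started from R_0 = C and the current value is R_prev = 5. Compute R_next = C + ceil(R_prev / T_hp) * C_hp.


R_next = C + ceil(R_prev / T_hp) * C_hp
ceil(5 / 11) = ceil(0.4545) = 1
Interference = 1 * 1 = 1
R_next = 5 + 1 = 6

6


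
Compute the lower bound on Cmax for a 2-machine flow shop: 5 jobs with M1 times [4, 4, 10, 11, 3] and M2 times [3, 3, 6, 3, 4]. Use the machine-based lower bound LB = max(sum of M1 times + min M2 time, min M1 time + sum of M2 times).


LB1 = sum(M1 times) + min(M2 times) = 32 + 3 = 35
LB2 = min(M1 times) + sum(M2 times) = 3 + 19 = 22
Lower bound = max(LB1, LB2) = max(35, 22) = 35

35


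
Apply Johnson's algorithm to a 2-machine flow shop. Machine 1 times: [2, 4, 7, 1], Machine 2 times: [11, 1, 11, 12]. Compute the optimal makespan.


Apply Johnson's rule:
  Group 1 (a <= b): [(4, 1, 12), (1, 2, 11), (3, 7, 11)]
  Group 2 (a > b): [(2, 4, 1)]
Optimal job order: [4, 1, 3, 2]
Schedule:
  Job 4: M1 done at 1, M2 done at 13
  Job 1: M1 done at 3, M2 done at 24
  Job 3: M1 done at 10, M2 done at 35
  Job 2: M1 done at 14, M2 done at 36
Makespan = 36

36


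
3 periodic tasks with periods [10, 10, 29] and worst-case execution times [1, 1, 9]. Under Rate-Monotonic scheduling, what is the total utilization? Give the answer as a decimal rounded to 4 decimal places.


Compute individual utilizations (exact fractions):
  Task 1: C/T = 1/10 (approx. 0.1)
  Task 2: C/T = 1/10 (approx. 0.1)
  Task 3: C/T = 9/29 (approx. 0.3103)
Total utilization U = 1/10 + 1/10 + 9/29 = 74/145
Rounded to 4 decimal places: U = 0.5103
RM (Liu & Layland) bound for 3 tasks = 0.779763; compare with U = 74/145 (approx. 0.510345)
U <= bound, so schedulable by RM sufficient condition.

0.5103


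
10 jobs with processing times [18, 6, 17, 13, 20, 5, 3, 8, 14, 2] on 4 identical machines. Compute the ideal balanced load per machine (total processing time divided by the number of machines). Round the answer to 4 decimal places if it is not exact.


Total processing time = 18 + 6 + 17 + 13 + 20 + 5 + 3 + 8 + 14 + 2 = 106
Number of machines = 4
Ideal balanced load = 106 / 4 = 26.5

26.5


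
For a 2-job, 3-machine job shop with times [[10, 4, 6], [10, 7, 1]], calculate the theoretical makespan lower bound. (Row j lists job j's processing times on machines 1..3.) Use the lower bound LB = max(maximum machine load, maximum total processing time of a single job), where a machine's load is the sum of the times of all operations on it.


Machine loads:
  Machine 1: 10 + 10 = 20
  Machine 2: 4 + 7 = 11
  Machine 3: 6 + 1 = 7
Max machine load = 20
Job totals:
  Job 1: 20
  Job 2: 18
Max job total = 20
Lower bound = max(20, 20) = 20

20


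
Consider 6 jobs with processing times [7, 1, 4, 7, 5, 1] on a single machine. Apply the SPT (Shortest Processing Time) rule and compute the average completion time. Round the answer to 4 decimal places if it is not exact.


Sort jobs by processing time (SPT order): [1, 1, 4, 5, 7, 7]
Compute completion times sequentially:
  Job 1: processing = 1, completes at 1
  Job 2: processing = 1, completes at 2
  Job 3: processing = 4, completes at 6
  Job 4: processing = 5, completes at 11
  Job 5: processing = 7, completes at 18
  Job 6: processing = 7, completes at 25
Sum of completion times = 63
Average completion time = 63/6 = 10.5

10.5


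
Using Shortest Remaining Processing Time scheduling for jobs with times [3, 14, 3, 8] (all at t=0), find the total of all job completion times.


Since all jobs arrive at t=0, SRPT equals SPT ordering.
SPT order: [3, 3, 8, 14]
Completion times:
  Job 1: p=3, C=3
  Job 2: p=3, C=6
  Job 3: p=8, C=14
  Job 4: p=14, C=28
Total completion time = 3 + 6 + 14 + 28 = 51

51


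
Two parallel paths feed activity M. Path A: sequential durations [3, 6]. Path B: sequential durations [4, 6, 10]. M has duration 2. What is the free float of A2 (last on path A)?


ES(A2) = sum of predecessors on chain A = 3
EF(A2) = ES + duration = 3 + 6 = 9
Successor of A2 is M. ES(M) = max(sum(A), sum(B)) = max(9, 20) = 20
Free float = ES(successor) - EF(current) = 20 - 9 = 11

11


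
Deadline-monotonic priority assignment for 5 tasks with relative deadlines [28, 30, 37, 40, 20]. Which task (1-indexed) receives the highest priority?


Sort tasks by relative deadline (ascending):
  Task 5: deadline = 20
  Task 1: deadline = 28
  Task 2: deadline = 30
  Task 3: deadline = 37
  Task 4: deadline = 40
Priority order (highest first): [5, 1, 2, 3, 4]
Highest priority task = 5

5


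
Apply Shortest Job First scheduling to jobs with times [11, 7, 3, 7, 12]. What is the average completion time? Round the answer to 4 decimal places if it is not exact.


SJF order (ascending): [3, 7, 7, 11, 12]
Completion times:
  Job 1: burst=3, C=3
  Job 2: burst=7, C=10
  Job 3: burst=7, C=17
  Job 4: burst=11, C=28
  Job 5: burst=12, C=40
Average completion = 98/5 = 19.6

19.6


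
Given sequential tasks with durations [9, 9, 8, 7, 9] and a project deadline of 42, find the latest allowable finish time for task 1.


LF(activity 1) = deadline - sum of successor durations
Successors: activities 2 through 5 with durations [9, 8, 7, 9]
Sum of successor durations = 33
LF = 42 - 33 = 9

9


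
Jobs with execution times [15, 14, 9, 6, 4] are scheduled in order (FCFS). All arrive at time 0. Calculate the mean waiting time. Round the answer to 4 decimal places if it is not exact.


FCFS order (as given): [15, 14, 9, 6, 4]
Waiting times:
  Job 1: wait = 0
  Job 2: wait = 15
  Job 3: wait = 29
  Job 4: wait = 38
  Job 5: wait = 44
Sum of waiting times = 126
Average waiting time = 126/5 = 25.2

25.2


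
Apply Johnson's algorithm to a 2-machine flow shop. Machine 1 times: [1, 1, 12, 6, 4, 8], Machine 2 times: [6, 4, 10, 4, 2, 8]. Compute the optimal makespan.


Apply Johnson's rule:
  Group 1 (a <= b): [(1, 1, 6), (2, 1, 4), (6, 8, 8)]
  Group 2 (a > b): [(3, 12, 10), (4, 6, 4), (5, 4, 2)]
Optimal job order: [1, 2, 6, 3, 4, 5]
Schedule:
  Job 1: M1 done at 1, M2 done at 7
  Job 2: M1 done at 2, M2 done at 11
  Job 6: M1 done at 10, M2 done at 19
  Job 3: M1 done at 22, M2 done at 32
  Job 4: M1 done at 28, M2 done at 36
  Job 5: M1 done at 32, M2 done at 38
Makespan = 38

38


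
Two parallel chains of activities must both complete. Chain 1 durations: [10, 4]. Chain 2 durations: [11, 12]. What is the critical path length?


Path A total = 10 + 4 = 14
Path B total = 11 + 12 = 23
Critical path = longest path = max(14, 23) = 23

23


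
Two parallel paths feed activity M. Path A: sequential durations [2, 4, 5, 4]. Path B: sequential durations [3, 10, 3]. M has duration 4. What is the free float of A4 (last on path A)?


ES(A4) = sum of predecessors on chain A = 11
EF(A4) = ES + duration = 11 + 4 = 15
Successor of A4 is M. ES(M) = max(sum(A), sum(B)) = max(15, 16) = 16
Free float = ES(successor) - EF(current) = 16 - 15 = 1

1


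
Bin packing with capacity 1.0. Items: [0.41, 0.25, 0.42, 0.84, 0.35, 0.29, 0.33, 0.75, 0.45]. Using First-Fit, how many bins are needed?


Place items sequentially using First-Fit:
  Item 0.41 -> new Bin 1
  Item 0.25 -> Bin 1 (now 0.66)
  Item 0.42 -> new Bin 2
  Item 0.84 -> new Bin 3
  Item 0.35 -> Bin 2 (now 0.77)
  Item 0.29 -> Bin 1 (now 0.95)
  Item 0.33 -> new Bin 4
  Item 0.75 -> new Bin 5
  Item 0.45 -> Bin 4 (now 0.78)
Total bins used = 5

5


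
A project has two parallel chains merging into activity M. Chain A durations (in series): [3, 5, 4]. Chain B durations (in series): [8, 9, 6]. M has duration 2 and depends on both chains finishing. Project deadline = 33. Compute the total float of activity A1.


Forward pass: ES(A1) = sum of predecessors on chain A = 0
EF = ES + duration = 0 + 3 = 3
Backward pass: LF(M) = deadline = 33; LS(M) = 33 - 2 = 31
LF(A1) = LS(M) - sum(successors on chain A) = 31 - 9 = 22
LS = LF - duration = 22 - 3 = 19
Total float = LS - ES = 19 - 0 = 19

19


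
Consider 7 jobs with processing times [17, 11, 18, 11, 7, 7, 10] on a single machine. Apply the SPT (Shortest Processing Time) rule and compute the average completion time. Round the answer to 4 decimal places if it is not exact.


Sort jobs by processing time (SPT order): [7, 7, 10, 11, 11, 17, 18]
Compute completion times sequentially:
  Job 1: processing = 7, completes at 7
  Job 2: processing = 7, completes at 14
  Job 3: processing = 10, completes at 24
  Job 4: processing = 11, completes at 35
  Job 5: processing = 11, completes at 46
  Job 6: processing = 17, completes at 63
  Job 7: processing = 18, completes at 81
Sum of completion times = 270
Average completion time = 270/7 = 38.5714

38.5714


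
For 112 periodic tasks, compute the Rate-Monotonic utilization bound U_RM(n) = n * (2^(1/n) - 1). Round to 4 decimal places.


Compute 2^(1/112) = 1.0062080044
Subtract 1: 1.0062080044 - 1 = 0.0062080044
Multiply by n: 112 * 0.0062080044 = 0.6952964928
Round to 4 dp: 0.6953

0.6953


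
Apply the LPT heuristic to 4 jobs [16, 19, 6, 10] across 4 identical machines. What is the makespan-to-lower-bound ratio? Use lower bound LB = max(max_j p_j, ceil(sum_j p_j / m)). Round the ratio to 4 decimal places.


LPT order: [19, 16, 10, 6]
Machine loads after assignment: [19, 16, 10, 6]
LPT makespan = 19
Lower bound = max(max_job, ceil(total/4)) = max(19, 13) = 19
Ratio = 19 / 19 = 1.0

1.0


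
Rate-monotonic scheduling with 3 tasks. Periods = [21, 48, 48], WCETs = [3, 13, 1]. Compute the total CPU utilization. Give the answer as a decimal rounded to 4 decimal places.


Compute individual utilizations (exact fractions):
  Task 1: C/T = 3/21 = 1/7 (approx. 0.1429)
  Task 2: C/T = 13/48 (approx. 0.2708)
  Task 3: C/T = 1/48 (approx. 0.0208)
Total utilization U = 1/7 + 13/48 + 1/48 = 73/168
Rounded to 4 decimal places: U = 0.4345
RM (Liu & Layland) bound for 3 tasks = 0.779763; compare with U = 73/168 (approx. 0.434524)
U <= bound, so schedulable by RM sufficient condition.

0.4345


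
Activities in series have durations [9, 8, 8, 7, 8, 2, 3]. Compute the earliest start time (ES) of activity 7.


Activity 7 starts after activities 1 through 6 complete.
Predecessor durations: [9, 8, 8, 7, 8, 2]
ES = 9 + 8 + 8 + 7 + 8 + 2 = 42

42


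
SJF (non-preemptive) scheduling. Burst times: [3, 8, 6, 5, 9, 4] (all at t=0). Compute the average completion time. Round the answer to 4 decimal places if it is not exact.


SJF order (ascending): [3, 4, 5, 6, 8, 9]
Completion times:
  Job 1: burst=3, C=3
  Job 2: burst=4, C=7
  Job 3: burst=5, C=12
  Job 4: burst=6, C=18
  Job 5: burst=8, C=26
  Job 6: burst=9, C=35
Average completion = 101/6 = 16.8333

16.8333


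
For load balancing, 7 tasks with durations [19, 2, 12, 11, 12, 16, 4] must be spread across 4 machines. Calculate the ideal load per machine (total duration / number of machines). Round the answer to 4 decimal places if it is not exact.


Total processing time = 19 + 2 + 12 + 11 + 12 + 16 + 4 = 76
Number of machines = 4
Ideal balanced load = 76 / 4 = 19.0

19.0


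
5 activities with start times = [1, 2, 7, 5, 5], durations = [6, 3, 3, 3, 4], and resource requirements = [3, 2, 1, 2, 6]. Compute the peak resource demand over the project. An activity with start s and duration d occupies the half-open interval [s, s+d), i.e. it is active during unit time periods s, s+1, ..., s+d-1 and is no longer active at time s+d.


Each activity i is active on [start_i, start_i + duration_i).
Compute total resource usage per time slot:
  t=0: active resources = [], total = 0
  t=1: active resources = [3], total = 3
  t=2: active resources = [3, 2], total = 5
  t=3: active resources = [3, 2], total = 5
  t=4: active resources = [3, 2], total = 5
  t=5: active resources = [3, 2, 6], total = 11
  t=6: active resources = [3, 2, 6], total = 11
  t=7: active resources = [1, 2, 6], total = 9
  t=8: active resources = [1, 6], total = 7
  t=9: active resources = [1], total = 1
Peak resource demand = 11

11


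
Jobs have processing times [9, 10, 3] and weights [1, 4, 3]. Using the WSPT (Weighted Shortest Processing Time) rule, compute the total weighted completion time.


Compute p/w ratios and sort ascending (WSPT): [(3, 3), (10, 4), (9, 1)]
Compute weighted completion times:
  Job (p=3,w=3): C=3, w*C=3*3=9
  Job (p=10,w=4): C=13, w*C=4*13=52
  Job (p=9,w=1): C=22, w*C=1*22=22
Total weighted completion time = 83

83


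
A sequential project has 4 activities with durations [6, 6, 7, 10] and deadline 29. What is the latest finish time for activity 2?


LF(activity 2) = deadline - sum of successor durations
Successors: activities 3 through 4 with durations [7, 10]
Sum of successor durations = 17
LF = 29 - 17 = 12

12


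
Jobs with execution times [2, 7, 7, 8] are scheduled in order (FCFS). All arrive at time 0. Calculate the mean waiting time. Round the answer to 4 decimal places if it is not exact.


FCFS order (as given): [2, 7, 7, 8]
Waiting times:
  Job 1: wait = 0
  Job 2: wait = 2
  Job 3: wait = 9
  Job 4: wait = 16
Sum of waiting times = 27
Average waiting time = 27/4 = 6.75

6.75


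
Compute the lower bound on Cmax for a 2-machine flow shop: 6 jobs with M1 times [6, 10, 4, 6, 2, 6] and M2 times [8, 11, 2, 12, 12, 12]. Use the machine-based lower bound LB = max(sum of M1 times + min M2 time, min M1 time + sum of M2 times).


LB1 = sum(M1 times) + min(M2 times) = 34 + 2 = 36
LB2 = min(M1 times) + sum(M2 times) = 2 + 57 = 59
Lower bound = max(LB1, LB2) = max(36, 59) = 59

59


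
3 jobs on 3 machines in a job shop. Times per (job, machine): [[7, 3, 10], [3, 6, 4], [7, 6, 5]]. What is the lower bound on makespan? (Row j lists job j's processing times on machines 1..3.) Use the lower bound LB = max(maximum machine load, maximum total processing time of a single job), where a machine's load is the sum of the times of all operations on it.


Machine loads:
  Machine 1: 7 + 3 + 7 = 17
  Machine 2: 3 + 6 + 6 = 15
  Machine 3: 10 + 4 + 5 = 19
Max machine load = 19
Job totals:
  Job 1: 20
  Job 2: 13
  Job 3: 18
Max job total = 20
Lower bound = max(19, 20) = 20

20


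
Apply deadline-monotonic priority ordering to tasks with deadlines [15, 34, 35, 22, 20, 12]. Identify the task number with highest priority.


Sort tasks by relative deadline (ascending):
  Task 6: deadline = 12
  Task 1: deadline = 15
  Task 5: deadline = 20
  Task 4: deadline = 22
  Task 2: deadline = 34
  Task 3: deadline = 35
Priority order (highest first): [6, 1, 5, 4, 2, 3]
Highest priority task = 6

6


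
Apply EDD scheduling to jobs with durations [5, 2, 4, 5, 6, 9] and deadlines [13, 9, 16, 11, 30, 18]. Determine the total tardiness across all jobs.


Sort by due date (EDD order): [(2, 9), (5, 11), (5, 13), (4, 16), (9, 18), (6, 30)]
Compute completion times and tardiness:
  Job 1: p=2, d=9, C=2, tardiness=max(0,2-9)=0
  Job 2: p=5, d=11, C=7, tardiness=max(0,7-11)=0
  Job 3: p=5, d=13, C=12, tardiness=max(0,12-13)=0
  Job 4: p=4, d=16, C=16, tardiness=max(0,16-16)=0
  Job 5: p=9, d=18, C=25, tardiness=max(0,25-18)=7
  Job 6: p=6, d=30, C=31, tardiness=max(0,31-30)=1
Total tardiness = 8

8


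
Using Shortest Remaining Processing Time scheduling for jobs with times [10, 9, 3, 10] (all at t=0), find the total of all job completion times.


Since all jobs arrive at t=0, SRPT equals SPT ordering.
SPT order: [3, 9, 10, 10]
Completion times:
  Job 1: p=3, C=3
  Job 2: p=9, C=12
  Job 3: p=10, C=22
  Job 4: p=10, C=32
Total completion time = 3 + 12 + 22 + 32 = 69

69


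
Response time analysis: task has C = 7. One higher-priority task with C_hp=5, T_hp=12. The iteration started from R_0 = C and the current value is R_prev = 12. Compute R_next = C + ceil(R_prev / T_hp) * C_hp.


R_next = C + ceil(R_prev / T_hp) * C_hp
ceil(12 / 12) = ceil(1.0) = 1
Interference = 1 * 5 = 5
R_next = 7 + 5 = 12
R_next = R_prev, so the iteration has converged (response time = 12).

12


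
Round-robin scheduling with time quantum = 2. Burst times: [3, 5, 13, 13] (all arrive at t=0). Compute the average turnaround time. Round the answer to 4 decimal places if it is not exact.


Time quantum = 2
Execution trace:
  J1 runs 2 units, time = 2
  J2 runs 2 units, time = 4
  J3 runs 2 units, time = 6
  J4 runs 2 units, time = 8
  J1 runs 1 units, time = 9
  J2 runs 2 units, time = 11
  J3 runs 2 units, time = 13
  J4 runs 2 units, time = 15
  J2 runs 1 units, time = 16
  J3 runs 2 units, time = 18
  J4 runs 2 units, time = 20
  J3 runs 2 units, time = 22
  J4 runs 2 units, time = 24
  J3 runs 2 units, time = 26
  J4 runs 2 units, time = 28
  J3 runs 2 units, time = 30
  J4 runs 2 units, time = 32
  J3 runs 1 units, time = 33
  J4 runs 1 units, time = 34
Finish times: [9, 16, 33, 34]
Average turnaround = 92/4 = 23.0

23.0


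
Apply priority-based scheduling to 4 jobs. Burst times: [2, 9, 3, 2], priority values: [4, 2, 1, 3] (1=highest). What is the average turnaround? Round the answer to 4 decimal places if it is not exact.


Sort by priority (ascending = highest first):
Order: [(1, 3), (2, 9), (3, 2), (4, 2)]
Completion times:
  Priority 1, burst=3, C=3
  Priority 2, burst=9, C=12
  Priority 3, burst=2, C=14
  Priority 4, burst=2, C=16
Average turnaround = 45/4 = 11.25

11.25


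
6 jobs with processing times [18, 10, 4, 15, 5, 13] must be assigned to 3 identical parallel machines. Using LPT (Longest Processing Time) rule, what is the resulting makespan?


Sort jobs in decreasing order (LPT): [18, 15, 13, 10, 5, 4]
Assign each job to the least loaded machine:
  Machine 1: jobs [18, 4], load = 22
  Machine 2: jobs [15, 5], load = 20
  Machine 3: jobs [13, 10], load = 23
Makespan = max load = 23

23


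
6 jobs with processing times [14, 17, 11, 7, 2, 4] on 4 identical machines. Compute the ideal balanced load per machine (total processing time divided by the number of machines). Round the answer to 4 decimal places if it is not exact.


Total processing time = 14 + 17 + 11 + 7 + 2 + 4 = 55
Number of machines = 4
Ideal balanced load = 55 / 4 = 13.75

13.75


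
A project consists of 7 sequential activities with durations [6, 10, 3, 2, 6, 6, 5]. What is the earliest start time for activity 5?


Activity 5 starts after activities 1 through 4 complete.
Predecessor durations: [6, 10, 3, 2]
ES = 6 + 10 + 3 + 2 = 21

21


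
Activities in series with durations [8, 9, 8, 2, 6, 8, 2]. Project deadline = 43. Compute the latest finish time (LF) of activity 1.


LF(activity 1) = deadline - sum of successor durations
Successors: activities 2 through 7 with durations [9, 8, 2, 6, 8, 2]
Sum of successor durations = 35
LF = 43 - 35 = 8

8


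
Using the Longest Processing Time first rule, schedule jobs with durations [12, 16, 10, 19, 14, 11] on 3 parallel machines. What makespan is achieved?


Sort jobs in decreasing order (LPT): [19, 16, 14, 12, 11, 10]
Assign each job to the least loaded machine:
  Machine 1: jobs [19, 10], load = 29
  Machine 2: jobs [16, 11], load = 27
  Machine 3: jobs [14, 12], load = 26
Makespan = max load = 29

29


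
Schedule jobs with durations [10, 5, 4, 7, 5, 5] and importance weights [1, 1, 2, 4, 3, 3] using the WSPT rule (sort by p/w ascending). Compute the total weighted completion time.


Compute p/w ratios and sort ascending (WSPT): [(5, 3), (5, 3), (7, 4), (4, 2), (5, 1), (10, 1)]
Compute weighted completion times:
  Job (p=5,w=3): C=5, w*C=3*5=15
  Job (p=5,w=3): C=10, w*C=3*10=30
  Job (p=7,w=4): C=17, w*C=4*17=68
  Job (p=4,w=2): C=21, w*C=2*21=42
  Job (p=5,w=1): C=26, w*C=1*26=26
  Job (p=10,w=1): C=36, w*C=1*36=36
Total weighted completion time = 217

217


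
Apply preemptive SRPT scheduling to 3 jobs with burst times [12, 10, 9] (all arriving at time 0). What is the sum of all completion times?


Since all jobs arrive at t=0, SRPT equals SPT ordering.
SPT order: [9, 10, 12]
Completion times:
  Job 1: p=9, C=9
  Job 2: p=10, C=19
  Job 3: p=12, C=31
Total completion time = 9 + 19 + 31 = 59

59


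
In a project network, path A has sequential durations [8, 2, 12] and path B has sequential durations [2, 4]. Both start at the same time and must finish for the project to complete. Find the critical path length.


Path A total = 8 + 2 + 12 = 22
Path B total = 2 + 4 = 6
Critical path = longest path = max(22, 6) = 22

22


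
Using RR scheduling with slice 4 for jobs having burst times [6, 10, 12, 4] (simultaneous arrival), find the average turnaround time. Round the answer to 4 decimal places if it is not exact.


Time quantum = 4
Execution trace:
  J1 runs 4 units, time = 4
  J2 runs 4 units, time = 8
  J3 runs 4 units, time = 12
  J4 runs 4 units, time = 16
  J1 runs 2 units, time = 18
  J2 runs 4 units, time = 22
  J3 runs 4 units, time = 26
  J2 runs 2 units, time = 28
  J3 runs 4 units, time = 32
Finish times: [18, 28, 32, 16]
Average turnaround = 94/4 = 23.5

23.5


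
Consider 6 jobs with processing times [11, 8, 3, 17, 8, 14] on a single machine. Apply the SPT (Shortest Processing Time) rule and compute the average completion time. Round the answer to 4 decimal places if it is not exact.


Sort jobs by processing time (SPT order): [3, 8, 8, 11, 14, 17]
Compute completion times sequentially:
  Job 1: processing = 3, completes at 3
  Job 2: processing = 8, completes at 11
  Job 3: processing = 8, completes at 19
  Job 4: processing = 11, completes at 30
  Job 5: processing = 14, completes at 44
  Job 6: processing = 17, completes at 61
Sum of completion times = 168
Average completion time = 168/6 = 28.0

28.0


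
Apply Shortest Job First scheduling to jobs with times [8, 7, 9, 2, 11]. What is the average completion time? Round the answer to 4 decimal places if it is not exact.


SJF order (ascending): [2, 7, 8, 9, 11]
Completion times:
  Job 1: burst=2, C=2
  Job 2: burst=7, C=9
  Job 3: burst=8, C=17
  Job 4: burst=9, C=26
  Job 5: burst=11, C=37
Average completion = 91/5 = 18.2

18.2


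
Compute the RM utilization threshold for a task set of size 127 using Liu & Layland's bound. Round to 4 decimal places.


Compute 2^(1/127) = 1.0054727730
Subtract 1: 1.0054727730 - 1 = 0.0054727730
Multiply by n: 127 * 0.0054727730 = 0.6950421710
Round to 4 dp: 0.6950

0.6950


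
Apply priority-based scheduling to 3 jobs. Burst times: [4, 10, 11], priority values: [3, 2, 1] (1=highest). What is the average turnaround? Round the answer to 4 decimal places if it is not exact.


Sort by priority (ascending = highest first):
Order: [(1, 11), (2, 10), (3, 4)]
Completion times:
  Priority 1, burst=11, C=11
  Priority 2, burst=10, C=21
  Priority 3, burst=4, C=25
Average turnaround = 57/3 = 19.0

19.0


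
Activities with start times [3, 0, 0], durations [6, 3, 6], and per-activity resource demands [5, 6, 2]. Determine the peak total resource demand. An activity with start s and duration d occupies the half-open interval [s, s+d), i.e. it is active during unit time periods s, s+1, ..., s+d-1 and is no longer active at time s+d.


Each activity i is active on [start_i, start_i + duration_i).
Compute total resource usage per time slot:
  t=0: active resources = [6, 2], total = 8
  t=1: active resources = [6, 2], total = 8
  t=2: active resources = [6, 2], total = 8
  t=3: active resources = [5, 2], total = 7
  t=4: active resources = [5, 2], total = 7
  t=5: active resources = [5, 2], total = 7
  t=6: active resources = [5], total = 5
  t=7: active resources = [5], total = 5
  t=8: active resources = [5], total = 5
Peak resource demand = 8

8


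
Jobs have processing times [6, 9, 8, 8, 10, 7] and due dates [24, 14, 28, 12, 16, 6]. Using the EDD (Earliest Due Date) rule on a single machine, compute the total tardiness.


Sort by due date (EDD order): [(7, 6), (8, 12), (9, 14), (10, 16), (6, 24), (8, 28)]
Compute completion times and tardiness:
  Job 1: p=7, d=6, C=7, tardiness=max(0,7-6)=1
  Job 2: p=8, d=12, C=15, tardiness=max(0,15-12)=3
  Job 3: p=9, d=14, C=24, tardiness=max(0,24-14)=10
  Job 4: p=10, d=16, C=34, tardiness=max(0,34-16)=18
  Job 5: p=6, d=24, C=40, tardiness=max(0,40-24)=16
  Job 6: p=8, d=28, C=48, tardiness=max(0,48-28)=20
Total tardiness = 68

68


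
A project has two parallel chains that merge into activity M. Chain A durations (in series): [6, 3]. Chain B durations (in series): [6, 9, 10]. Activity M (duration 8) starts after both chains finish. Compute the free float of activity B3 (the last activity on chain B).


ES(B3) = sum of predecessors on chain B = 15
EF(B3) = ES + duration = 15 + 10 = 25
Successor of B3 is M. ES(M) = max(sum(A), sum(B)) = max(9, 25) = 25
Free float = ES(successor) - EF(current) = 25 - 25 = 0

0


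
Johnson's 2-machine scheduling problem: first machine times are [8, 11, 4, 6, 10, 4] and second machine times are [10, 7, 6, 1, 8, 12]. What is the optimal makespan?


Apply Johnson's rule:
  Group 1 (a <= b): [(3, 4, 6), (6, 4, 12), (1, 8, 10)]
  Group 2 (a > b): [(5, 10, 8), (2, 11, 7), (4, 6, 1)]
Optimal job order: [3, 6, 1, 5, 2, 4]
Schedule:
  Job 3: M1 done at 4, M2 done at 10
  Job 6: M1 done at 8, M2 done at 22
  Job 1: M1 done at 16, M2 done at 32
  Job 5: M1 done at 26, M2 done at 40
  Job 2: M1 done at 37, M2 done at 47
  Job 4: M1 done at 43, M2 done at 48
Makespan = 48

48


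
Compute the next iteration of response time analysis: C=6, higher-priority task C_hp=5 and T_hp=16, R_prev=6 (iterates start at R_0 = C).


R_next = C + ceil(R_prev / T_hp) * C_hp
ceil(6 / 16) = ceil(0.375) = 1
Interference = 1 * 5 = 5
R_next = 6 + 5 = 11

11


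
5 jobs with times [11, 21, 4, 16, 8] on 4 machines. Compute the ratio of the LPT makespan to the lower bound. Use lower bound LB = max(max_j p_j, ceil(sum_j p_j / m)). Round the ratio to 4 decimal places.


LPT order: [21, 16, 11, 8, 4]
Machine loads after assignment: [21, 16, 11, 12]
LPT makespan = 21
Lower bound = max(max_job, ceil(total/4)) = max(21, 15) = 21
Ratio = 21 / 21 = 1.0

1.0


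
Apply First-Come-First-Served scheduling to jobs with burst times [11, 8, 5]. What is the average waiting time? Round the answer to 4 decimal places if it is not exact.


FCFS order (as given): [11, 8, 5]
Waiting times:
  Job 1: wait = 0
  Job 2: wait = 11
  Job 3: wait = 19
Sum of waiting times = 30
Average waiting time = 30/3 = 10.0

10.0


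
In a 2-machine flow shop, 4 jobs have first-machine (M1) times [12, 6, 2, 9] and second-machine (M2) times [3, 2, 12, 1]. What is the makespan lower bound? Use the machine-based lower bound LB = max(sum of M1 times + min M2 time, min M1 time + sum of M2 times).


LB1 = sum(M1 times) + min(M2 times) = 29 + 1 = 30
LB2 = min(M1 times) + sum(M2 times) = 2 + 18 = 20
Lower bound = max(LB1, LB2) = max(30, 20) = 30

30


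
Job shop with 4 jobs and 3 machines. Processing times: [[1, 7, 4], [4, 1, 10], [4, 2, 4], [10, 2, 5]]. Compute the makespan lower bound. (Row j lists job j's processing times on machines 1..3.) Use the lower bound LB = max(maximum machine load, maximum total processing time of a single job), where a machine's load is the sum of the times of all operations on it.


Machine loads:
  Machine 1: 1 + 4 + 4 + 10 = 19
  Machine 2: 7 + 1 + 2 + 2 = 12
  Machine 3: 4 + 10 + 4 + 5 = 23
Max machine load = 23
Job totals:
  Job 1: 12
  Job 2: 15
  Job 3: 10
  Job 4: 17
Max job total = 17
Lower bound = max(23, 17) = 23

23


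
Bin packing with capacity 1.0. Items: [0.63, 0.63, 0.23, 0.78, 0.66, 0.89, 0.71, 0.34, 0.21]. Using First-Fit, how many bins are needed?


Place items sequentially using First-Fit:
  Item 0.63 -> new Bin 1
  Item 0.63 -> new Bin 2
  Item 0.23 -> Bin 1 (now 0.86)
  Item 0.78 -> new Bin 3
  Item 0.66 -> new Bin 4
  Item 0.89 -> new Bin 5
  Item 0.71 -> new Bin 6
  Item 0.34 -> Bin 2 (now 0.97)
  Item 0.21 -> Bin 3 (now 0.99)
Total bins used = 6

6


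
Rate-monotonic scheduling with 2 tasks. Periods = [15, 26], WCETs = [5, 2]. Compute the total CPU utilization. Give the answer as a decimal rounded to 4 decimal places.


Compute individual utilizations (exact fractions):
  Task 1: C/T = 5/15 = 1/3 (approx. 0.3333)
  Task 2: C/T = 2/26 = 1/13 (approx. 0.0769)
Total utilization U = 1/3 + 1/13 = 16/39
Rounded to 4 decimal places: U = 0.4103
RM (Liu & Layland) bound for 2 tasks = 0.828427; compare with U = 16/39 (approx. 0.410256)
U <= bound, so schedulable by RM sufficient condition.

0.4103


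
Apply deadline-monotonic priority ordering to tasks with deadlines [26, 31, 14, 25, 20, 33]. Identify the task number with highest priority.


Sort tasks by relative deadline (ascending):
  Task 3: deadline = 14
  Task 5: deadline = 20
  Task 4: deadline = 25
  Task 1: deadline = 26
  Task 2: deadline = 31
  Task 6: deadline = 33
Priority order (highest first): [3, 5, 4, 1, 2, 6]
Highest priority task = 3

3


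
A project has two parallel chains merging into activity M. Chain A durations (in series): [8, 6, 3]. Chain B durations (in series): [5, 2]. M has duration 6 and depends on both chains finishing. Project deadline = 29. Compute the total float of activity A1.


Forward pass: ES(A1) = sum of predecessors on chain A = 0
EF = ES + duration = 0 + 8 = 8
Backward pass: LF(M) = deadline = 29; LS(M) = 29 - 6 = 23
LF(A1) = LS(M) - sum(successors on chain A) = 23 - 9 = 14
LS = LF - duration = 14 - 8 = 6
Total float = LS - ES = 6 - 0 = 6

6


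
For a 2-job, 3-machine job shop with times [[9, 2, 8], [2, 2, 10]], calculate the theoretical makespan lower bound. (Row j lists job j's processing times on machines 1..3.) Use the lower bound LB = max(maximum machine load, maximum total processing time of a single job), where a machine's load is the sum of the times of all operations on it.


Machine loads:
  Machine 1: 9 + 2 = 11
  Machine 2: 2 + 2 = 4
  Machine 3: 8 + 10 = 18
Max machine load = 18
Job totals:
  Job 1: 19
  Job 2: 14
Max job total = 19
Lower bound = max(18, 19) = 19

19


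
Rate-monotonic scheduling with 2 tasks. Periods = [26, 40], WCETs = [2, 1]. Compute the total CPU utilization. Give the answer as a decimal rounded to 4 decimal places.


Compute individual utilizations (exact fractions):
  Task 1: C/T = 2/26 = 1/13 (approx. 0.0769)
  Task 2: C/T = 1/40 (approx. 0.025)
Total utilization U = 1/13 + 1/40 = 53/520
Rounded to 4 decimal places: U = 0.1019
RM (Liu & Layland) bound for 2 tasks = 0.828427; compare with U = 53/520 (approx. 0.101923)
U <= bound, so schedulable by RM sufficient condition.

0.1019


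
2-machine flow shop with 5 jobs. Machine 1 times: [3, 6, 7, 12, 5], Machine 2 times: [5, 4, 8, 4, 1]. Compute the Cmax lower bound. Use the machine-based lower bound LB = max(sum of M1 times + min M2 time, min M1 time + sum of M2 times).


LB1 = sum(M1 times) + min(M2 times) = 33 + 1 = 34
LB2 = min(M1 times) + sum(M2 times) = 3 + 22 = 25
Lower bound = max(LB1, LB2) = max(34, 25) = 34

34


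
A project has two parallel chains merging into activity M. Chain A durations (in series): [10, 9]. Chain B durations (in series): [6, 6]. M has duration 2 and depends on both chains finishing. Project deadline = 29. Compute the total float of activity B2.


Forward pass: ES(B2) = sum of predecessors on chain B = 6
EF = ES + duration = 6 + 6 = 12
Backward pass: LF(M) = deadline = 29; LS(M) = 29 - 2 = 27
LF(B2) = LS(M) - sum(successors on chain B) = 27 - 0 = 27
LS = LF - duration = 27 - 6 = 21
Total float = LS - ES = 21 - 6 = 15

15


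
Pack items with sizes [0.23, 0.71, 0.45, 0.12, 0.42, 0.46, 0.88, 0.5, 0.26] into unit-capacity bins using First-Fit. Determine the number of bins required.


Place items sequentially using First-Fit:
  Item 0.23 -> new Bin 1
  Item 0.71 -> Bin 1 (now 0.94)
  Item 0.45 -> new Bin 2
  Item 0.12 -> Bin 2 (now 0.57)
  Item 0.42 -> Bin 2 (now 0.99)
  Item 0.46 -> new Bin 3
  Item 0.88 -> new Bin 4
  Item 0.5 -> Bin 3 (now 0.96)
  Item 0.26 -> new Bin 5
Total bins used = 5

5


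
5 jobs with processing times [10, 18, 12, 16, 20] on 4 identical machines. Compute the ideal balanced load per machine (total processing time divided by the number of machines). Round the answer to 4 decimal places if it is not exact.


Total processing time = 10 + 18 + 12 + 16 + 20 = 76
Number of machines = 4
Ideal balanced load = 76 / 4 = 19.0

19.0


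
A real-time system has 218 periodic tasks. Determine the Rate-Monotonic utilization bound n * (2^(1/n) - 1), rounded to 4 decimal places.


Compute 2^(1/218) = 1.0031846344
Subtract 1: 1.0031846344 - 1 = 0.0031846344
Multiply by n: 218 * 0.0031846344 = 0.6942502992
Round to 4 dp: 0.6943

0.6943


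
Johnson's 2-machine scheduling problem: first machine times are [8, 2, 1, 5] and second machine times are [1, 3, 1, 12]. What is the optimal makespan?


Apply Johnson's rule:
  Group 1 (a <= b): [(3, 1, 1), (2, 2, 3), (4, 5, 12)]
  Group 2 (a > b): [(1, 8, 1)]
Optimal job order: [3, 2, 4, 1]
Schedule:
  Job 3: M1 done at 1, M2 done at 2
  Job 2: M1 done at 3, M2 done at 6
  Job 4: M1 done at 8, M2 done at 20
  Job 1: M1 done at 16, M2 done at 21
Makespan = 21

21


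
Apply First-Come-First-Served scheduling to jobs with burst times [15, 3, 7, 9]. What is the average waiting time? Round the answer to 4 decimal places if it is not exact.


FCFS order (as given): [15, 3, 7, 9]
Waiting times:
  Job 1: wait = 0
  Job 2: wait = 15
  Job 3: wait = 18
  Job 4: wait = 25
Sum of waiting times = 58
Average waiting time = 58/4 = 14.5

14.5


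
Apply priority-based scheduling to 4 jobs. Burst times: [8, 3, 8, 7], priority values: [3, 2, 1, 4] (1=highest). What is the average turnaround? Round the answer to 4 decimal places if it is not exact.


Sort by priority (ascending = highest first):
Order: [(1, 8), (2, 3), (3, 8), (4, 7)]
Completion times:
  Priority 1, burst=8, C=8
  Priority 2, burst=3, C=11
  Priority 3, burst=8, C=19
  Priority 4, burst=7, C=26
Average turnaround = 64/4 = 16.0

16.0


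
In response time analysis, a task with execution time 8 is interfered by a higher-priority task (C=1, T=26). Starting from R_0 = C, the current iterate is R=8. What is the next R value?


R_next = C + ceil(R_prev / T_hp) * C_hp
ceil(8 / 26) = ceil(0.3077) = 1
Interference = 1 * 1 = 1
R_next = 8 + 1 = 9

9


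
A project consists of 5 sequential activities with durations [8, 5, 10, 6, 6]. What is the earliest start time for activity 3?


Activity 3 starts after activities 1 through 2 complete.
Predecessor durations: [8, 5]
ES = 8 + 5 = 13

13


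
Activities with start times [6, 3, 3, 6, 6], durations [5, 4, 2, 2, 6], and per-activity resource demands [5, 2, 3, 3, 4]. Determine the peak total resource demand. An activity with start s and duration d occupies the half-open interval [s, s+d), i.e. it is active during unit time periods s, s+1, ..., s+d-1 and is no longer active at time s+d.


Each activity i is active on [start_i, start_i + duration_i).
Compute total resource usage per time slot:
  t=0: active resources = [], total = 0
  t=1: active resources = [], total = 0
  t=2: active resources = [], total = 0
  t=3: active resources = [2, 3], total = 5
  t=4: active resources = [2, 3], total = 5
  t=5: active resources = [2], total = 2
  t=6: active resources = [5, 2, 3, 4], total = 14
  t=7: active resources = [5, 3, 4], total = 12
  t=8: active resources = [5, 4], total = 9
  t=9: active resources = [5, 4], total = 9
  t=10: active resources = [5, 4], total = 9
  t=11: active resources = [4], total = 4
Peak resource demand = 14

14
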